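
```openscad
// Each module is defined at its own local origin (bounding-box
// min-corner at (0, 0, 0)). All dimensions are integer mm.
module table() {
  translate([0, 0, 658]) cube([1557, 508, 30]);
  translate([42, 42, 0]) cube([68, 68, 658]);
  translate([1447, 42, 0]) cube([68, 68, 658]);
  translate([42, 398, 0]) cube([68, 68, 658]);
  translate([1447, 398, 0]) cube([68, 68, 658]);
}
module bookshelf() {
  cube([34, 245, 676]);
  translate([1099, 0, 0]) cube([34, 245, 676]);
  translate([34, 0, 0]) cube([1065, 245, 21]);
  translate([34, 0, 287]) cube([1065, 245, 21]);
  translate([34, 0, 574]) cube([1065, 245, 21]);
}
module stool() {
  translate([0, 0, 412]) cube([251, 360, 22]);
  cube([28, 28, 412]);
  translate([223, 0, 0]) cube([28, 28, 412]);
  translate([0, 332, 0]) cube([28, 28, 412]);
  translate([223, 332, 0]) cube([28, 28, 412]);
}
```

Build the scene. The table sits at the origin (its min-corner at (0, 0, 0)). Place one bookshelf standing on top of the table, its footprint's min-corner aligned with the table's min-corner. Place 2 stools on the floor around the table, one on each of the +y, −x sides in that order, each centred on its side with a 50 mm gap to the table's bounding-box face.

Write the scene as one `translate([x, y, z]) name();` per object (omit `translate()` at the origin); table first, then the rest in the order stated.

table();
translate([0, 0, 688]) bookshelf();
translate([653, 558, 0]) stool();
translate([-301, 74, 0]) stool();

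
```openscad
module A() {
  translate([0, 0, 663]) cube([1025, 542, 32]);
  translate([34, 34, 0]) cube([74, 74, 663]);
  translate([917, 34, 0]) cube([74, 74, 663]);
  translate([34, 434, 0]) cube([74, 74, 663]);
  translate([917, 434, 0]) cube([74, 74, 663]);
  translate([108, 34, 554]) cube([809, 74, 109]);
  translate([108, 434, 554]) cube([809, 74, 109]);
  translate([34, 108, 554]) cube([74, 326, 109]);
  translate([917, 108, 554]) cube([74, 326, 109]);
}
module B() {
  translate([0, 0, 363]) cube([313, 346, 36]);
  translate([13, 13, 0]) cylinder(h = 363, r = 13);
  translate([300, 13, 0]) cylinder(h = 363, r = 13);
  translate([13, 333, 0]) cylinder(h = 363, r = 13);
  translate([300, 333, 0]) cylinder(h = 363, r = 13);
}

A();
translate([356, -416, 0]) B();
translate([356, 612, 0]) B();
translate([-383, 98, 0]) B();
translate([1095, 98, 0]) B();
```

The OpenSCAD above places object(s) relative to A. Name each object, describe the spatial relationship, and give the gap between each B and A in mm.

A is a table. B is a stool. Four stools sit around the table at the −y, +y, −x, +x sides. The gap between each stool and the table is 70 mm.

Each stool's nearest face is 70 mm from the table's bounding box.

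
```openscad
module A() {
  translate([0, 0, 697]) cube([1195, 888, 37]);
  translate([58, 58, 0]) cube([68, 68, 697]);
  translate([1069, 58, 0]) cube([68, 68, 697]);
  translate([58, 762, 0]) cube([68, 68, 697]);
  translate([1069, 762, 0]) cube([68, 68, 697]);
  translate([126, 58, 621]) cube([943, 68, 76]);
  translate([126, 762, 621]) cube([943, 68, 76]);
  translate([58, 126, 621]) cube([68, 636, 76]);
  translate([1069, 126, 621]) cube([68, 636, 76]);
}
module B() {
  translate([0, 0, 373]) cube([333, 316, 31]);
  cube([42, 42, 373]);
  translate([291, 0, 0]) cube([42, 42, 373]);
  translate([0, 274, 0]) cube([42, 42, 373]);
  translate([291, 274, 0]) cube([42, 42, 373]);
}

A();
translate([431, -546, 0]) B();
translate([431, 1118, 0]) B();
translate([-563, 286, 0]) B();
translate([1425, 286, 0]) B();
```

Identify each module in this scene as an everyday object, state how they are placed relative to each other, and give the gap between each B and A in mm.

Each stool's nearest face is 230 mm from the table's bounding box.

A is a table. B is a stool. Four stools sit around the table at the −y, +y, −x, +x sides. The gap between each stool and the table is 230 mm.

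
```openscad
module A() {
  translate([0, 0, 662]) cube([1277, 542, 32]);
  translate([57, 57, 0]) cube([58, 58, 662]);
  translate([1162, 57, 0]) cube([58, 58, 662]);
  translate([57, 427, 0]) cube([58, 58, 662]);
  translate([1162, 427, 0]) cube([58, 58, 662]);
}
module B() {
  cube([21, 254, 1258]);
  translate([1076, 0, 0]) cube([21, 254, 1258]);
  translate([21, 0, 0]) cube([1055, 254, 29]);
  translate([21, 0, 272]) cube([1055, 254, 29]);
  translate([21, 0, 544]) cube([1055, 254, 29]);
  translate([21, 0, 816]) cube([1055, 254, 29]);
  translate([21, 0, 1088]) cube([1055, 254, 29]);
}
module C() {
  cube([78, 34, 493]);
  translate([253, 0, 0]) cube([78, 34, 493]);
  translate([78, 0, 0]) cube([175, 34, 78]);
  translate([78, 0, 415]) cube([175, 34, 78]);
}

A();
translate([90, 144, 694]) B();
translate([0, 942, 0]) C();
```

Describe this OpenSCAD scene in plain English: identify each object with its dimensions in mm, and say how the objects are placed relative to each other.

A is a table: top 1277 mm (x) × 542 mm (y), 32 mm thick, upper face at z = 694 mm, on four 58×58 mm square legs, each inset 57 mm from the nearest pair of top edges, running from z = 0 to the bottom of the top.

B is an open bookshelf. Two side panels, each 21 mm thick, 254 mm deep and 1258 mm tall, stand 1097 mm apart (outside-to-outside). Between them sit 5 shelves, each 29 mm thick and 254 mm deep, spanning the full gap between the sides. The bottom shelf rests on the floor (its underside at z = 0) and the clear gap between one shelf's top and the next shelf's underside is 243 mm.

C is a rectangular picture frame lying in the x–z plane (depth along y). The opening is 175 mm wide (x) by 337 mm tall (z), surrounded by a border 78 mm wide on all four sides. The frame is 34 mm deep and is made of two full-height vertical stiles with two horizontal rails fitted between them.

The bookshelf is on top of the table, centred. The picture frame is on the floor beside the table on its +y side.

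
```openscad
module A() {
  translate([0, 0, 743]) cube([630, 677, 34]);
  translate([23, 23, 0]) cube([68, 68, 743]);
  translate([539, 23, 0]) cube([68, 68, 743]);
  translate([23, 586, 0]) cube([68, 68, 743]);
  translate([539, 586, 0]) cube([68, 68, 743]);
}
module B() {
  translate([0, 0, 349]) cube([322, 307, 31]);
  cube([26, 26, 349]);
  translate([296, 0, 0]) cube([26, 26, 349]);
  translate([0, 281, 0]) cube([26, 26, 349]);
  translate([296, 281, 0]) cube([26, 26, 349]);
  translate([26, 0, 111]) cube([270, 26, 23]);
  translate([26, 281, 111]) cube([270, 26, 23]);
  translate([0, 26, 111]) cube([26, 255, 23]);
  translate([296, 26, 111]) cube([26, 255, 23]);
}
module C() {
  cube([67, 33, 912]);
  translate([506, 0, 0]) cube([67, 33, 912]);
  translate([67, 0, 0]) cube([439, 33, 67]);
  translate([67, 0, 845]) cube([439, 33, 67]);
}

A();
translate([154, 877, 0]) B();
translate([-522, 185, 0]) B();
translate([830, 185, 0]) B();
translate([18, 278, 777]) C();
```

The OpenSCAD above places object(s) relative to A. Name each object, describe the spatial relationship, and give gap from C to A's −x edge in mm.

The picture frame's min-x is at 18; the table's min-x is 0; gap = 18 mm.

A is a table. B is a stool. C is a picture frame. Three stools sit around the table at the +y, −x, +x sides. The picture frame is on top of the table. The gap from the picture frame to the table's −x edge is 18 mm.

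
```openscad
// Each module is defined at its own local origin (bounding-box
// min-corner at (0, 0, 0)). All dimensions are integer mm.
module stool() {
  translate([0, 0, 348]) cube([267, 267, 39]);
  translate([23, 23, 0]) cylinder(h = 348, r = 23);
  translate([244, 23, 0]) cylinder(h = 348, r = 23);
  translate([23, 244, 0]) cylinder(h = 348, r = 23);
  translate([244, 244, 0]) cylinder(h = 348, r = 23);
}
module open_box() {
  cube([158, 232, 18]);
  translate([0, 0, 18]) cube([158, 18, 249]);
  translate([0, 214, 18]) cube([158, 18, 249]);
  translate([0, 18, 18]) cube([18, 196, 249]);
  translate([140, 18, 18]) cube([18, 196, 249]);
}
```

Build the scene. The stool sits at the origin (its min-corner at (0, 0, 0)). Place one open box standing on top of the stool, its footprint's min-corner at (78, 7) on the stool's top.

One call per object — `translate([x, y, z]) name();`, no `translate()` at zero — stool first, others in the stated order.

stool();
translate([78, 7, 387]) open_box();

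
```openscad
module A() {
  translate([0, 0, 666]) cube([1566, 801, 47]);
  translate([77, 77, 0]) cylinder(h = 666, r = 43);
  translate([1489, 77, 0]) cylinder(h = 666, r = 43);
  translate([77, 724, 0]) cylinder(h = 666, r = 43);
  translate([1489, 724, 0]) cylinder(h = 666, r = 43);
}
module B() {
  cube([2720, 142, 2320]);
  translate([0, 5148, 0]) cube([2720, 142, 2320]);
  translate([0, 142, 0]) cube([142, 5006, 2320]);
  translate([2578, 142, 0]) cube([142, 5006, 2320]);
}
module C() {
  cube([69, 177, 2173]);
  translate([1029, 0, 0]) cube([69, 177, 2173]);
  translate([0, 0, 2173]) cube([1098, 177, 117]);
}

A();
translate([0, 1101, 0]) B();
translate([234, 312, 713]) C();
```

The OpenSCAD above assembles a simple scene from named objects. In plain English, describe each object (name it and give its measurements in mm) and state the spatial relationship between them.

A is a rectangular dining table. The top is 1566×801×47 mm with its upper surface at z = 713 mm. It stands on four round legs of 86 mm diameter, each leg's bounding box inset 34 mm from the nearest pair of top edges, running from the floor to the underside of the top.

B is a box-shaped house frame (walls only): outside footprint 2720×5290 mm, wall height 2320 mm, wall thickness 142 mm. The two y-facing walls run the full x-width; the two x-facing walls fit between the inner faces of the y-facing walls.

C is a rectangular door frame: two vertical jambs of 69×177 mm section, 2173 mm tall, with a clear opening 960 mm wide between their inner faces. A header 117 mm tall and 177 mm deep lies on top of the jambs and spans the full outside width.

The house frame is on the floor beside the table on its +y side. The door frame is on top of the table, centred.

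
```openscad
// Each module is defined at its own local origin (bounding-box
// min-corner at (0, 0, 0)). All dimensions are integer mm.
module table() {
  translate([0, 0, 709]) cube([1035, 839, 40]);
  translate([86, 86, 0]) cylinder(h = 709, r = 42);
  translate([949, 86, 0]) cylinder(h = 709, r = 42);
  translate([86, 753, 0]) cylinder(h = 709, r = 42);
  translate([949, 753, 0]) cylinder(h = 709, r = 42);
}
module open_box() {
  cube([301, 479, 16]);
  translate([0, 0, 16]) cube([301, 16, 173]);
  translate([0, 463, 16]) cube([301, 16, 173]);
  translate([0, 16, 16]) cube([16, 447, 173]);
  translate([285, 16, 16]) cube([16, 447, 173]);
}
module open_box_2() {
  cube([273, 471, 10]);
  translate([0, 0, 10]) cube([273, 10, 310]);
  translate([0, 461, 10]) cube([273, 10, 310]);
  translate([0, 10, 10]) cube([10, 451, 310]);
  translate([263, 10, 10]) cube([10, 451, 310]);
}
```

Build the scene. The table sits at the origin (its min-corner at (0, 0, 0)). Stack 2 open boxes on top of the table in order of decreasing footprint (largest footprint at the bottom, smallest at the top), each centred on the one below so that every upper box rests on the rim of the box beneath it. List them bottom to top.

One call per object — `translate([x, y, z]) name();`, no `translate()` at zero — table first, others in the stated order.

table();
translate([367, 180, 749]) open_box();
translate([381, 184, 938]) open_box_2();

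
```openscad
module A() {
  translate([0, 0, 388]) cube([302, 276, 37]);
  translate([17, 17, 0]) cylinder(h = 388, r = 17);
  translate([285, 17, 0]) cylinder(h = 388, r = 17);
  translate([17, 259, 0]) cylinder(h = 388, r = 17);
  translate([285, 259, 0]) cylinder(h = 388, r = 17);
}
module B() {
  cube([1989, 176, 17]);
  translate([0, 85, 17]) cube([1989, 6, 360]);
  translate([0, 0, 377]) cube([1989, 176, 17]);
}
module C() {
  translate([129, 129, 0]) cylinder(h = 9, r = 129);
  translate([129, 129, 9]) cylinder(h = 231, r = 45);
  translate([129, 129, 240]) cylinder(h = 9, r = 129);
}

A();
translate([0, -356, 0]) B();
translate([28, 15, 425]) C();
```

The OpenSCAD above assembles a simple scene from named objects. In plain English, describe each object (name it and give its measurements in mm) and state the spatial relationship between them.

A is a four-legged stool. The seat is a 302×276×37 mm slab whose top surface is at z = 425 mm; four round legs, each 34 mm in diameter, run from the floor (z = 0) to the underside of the seat, each leg's axis is inset half a diameter from the nearest pair of seat edges (so the leg's bounding box is flush with the corner).

B is an I-beam lying along x, 1989 mm long. Overall section height 394 mm. Two flanges 176 mm wide (y) and 17 mm thick, one on the floor and one at the top; a web 6 mm thick runs between them, centred on the flange width.

C is a spool: two coaxial disc flanges of radius 129 mm and thickness 9 mm, joined by a core cylinder of radius 45 mm and height 231 mm. The lower flange rests on z = 0 and the three cylinders share a vertical axis.

The I-beam is on the floor beside the stool on its −y side. The spool is on top of the stool.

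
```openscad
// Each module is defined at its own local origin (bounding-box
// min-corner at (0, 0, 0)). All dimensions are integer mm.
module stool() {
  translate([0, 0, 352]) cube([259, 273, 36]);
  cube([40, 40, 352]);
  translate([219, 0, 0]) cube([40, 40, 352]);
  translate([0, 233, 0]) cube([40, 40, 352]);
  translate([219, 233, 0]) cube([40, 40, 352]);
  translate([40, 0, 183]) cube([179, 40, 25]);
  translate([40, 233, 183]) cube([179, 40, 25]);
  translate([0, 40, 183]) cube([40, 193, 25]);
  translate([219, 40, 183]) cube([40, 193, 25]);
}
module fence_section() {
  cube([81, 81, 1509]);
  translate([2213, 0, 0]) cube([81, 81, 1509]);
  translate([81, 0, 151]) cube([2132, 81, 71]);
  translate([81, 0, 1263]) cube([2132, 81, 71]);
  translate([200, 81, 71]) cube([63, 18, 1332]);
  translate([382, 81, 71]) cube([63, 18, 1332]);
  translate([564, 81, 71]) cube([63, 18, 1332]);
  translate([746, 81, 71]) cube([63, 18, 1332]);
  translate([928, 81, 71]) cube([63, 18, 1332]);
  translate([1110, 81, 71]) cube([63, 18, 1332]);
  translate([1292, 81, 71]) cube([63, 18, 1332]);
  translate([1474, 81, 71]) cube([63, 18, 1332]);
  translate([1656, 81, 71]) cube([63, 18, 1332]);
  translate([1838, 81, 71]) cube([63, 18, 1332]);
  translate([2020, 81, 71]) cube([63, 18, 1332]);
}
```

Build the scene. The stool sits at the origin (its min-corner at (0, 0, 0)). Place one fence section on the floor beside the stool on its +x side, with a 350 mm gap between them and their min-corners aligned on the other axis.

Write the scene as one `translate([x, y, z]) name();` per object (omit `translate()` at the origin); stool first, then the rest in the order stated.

stool();
translate([609, 0, 0]) fence_section();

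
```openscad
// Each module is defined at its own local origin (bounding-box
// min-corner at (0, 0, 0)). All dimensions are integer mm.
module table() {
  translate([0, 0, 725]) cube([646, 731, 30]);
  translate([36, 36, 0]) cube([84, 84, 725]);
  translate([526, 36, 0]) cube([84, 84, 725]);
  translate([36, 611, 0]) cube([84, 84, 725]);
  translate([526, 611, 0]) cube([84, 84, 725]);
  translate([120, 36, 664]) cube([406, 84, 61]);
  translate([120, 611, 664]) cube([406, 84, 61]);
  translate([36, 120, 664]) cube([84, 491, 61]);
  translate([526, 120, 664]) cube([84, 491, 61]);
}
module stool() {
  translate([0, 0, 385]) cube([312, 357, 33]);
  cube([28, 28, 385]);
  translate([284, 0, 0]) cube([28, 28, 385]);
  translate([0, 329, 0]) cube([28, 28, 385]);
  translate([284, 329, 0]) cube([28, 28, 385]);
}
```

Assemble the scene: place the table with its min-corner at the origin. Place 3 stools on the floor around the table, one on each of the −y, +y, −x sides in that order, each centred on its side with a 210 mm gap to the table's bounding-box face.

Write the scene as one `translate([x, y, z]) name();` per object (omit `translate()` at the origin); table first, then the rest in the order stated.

table();
translate([167, -567, 0]) stool();
translate([167, 941, 0]) stool();
translate([-522, 187, 0]) stool();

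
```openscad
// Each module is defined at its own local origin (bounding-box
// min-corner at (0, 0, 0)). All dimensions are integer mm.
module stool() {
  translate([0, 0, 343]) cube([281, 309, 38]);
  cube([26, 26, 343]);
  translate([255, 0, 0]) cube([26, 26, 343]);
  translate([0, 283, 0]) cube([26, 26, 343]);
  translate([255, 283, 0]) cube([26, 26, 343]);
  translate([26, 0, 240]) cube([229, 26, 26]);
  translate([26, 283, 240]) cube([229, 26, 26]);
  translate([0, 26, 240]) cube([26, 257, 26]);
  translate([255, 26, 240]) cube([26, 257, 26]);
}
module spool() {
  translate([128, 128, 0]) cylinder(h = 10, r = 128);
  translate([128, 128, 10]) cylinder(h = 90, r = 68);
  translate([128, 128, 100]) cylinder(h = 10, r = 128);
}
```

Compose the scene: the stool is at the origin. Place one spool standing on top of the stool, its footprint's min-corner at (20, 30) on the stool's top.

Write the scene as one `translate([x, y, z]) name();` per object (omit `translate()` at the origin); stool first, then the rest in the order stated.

stool();
translate([20, 30, 381]) spool();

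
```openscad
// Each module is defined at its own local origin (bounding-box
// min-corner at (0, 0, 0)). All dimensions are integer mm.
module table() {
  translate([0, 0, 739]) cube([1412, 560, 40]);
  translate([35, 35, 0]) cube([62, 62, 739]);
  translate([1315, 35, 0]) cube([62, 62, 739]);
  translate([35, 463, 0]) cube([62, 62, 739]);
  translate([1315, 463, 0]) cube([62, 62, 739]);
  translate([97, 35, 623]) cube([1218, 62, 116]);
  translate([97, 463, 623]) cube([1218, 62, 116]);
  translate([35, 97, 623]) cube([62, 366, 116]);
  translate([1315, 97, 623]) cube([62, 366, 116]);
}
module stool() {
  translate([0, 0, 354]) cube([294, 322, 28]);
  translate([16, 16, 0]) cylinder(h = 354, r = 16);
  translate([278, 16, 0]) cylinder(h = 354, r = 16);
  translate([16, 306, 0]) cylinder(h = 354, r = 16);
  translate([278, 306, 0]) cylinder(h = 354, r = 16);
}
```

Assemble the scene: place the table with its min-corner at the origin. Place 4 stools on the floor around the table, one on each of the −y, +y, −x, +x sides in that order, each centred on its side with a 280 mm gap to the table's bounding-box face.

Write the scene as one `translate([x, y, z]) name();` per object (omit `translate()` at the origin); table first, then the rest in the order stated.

table();
translate([559, -602, 0]) stool();
translate([559, 840, 0]) stool();
translate([-574, 119, 0]) stool();
translate([1692, 119, 0]) stool();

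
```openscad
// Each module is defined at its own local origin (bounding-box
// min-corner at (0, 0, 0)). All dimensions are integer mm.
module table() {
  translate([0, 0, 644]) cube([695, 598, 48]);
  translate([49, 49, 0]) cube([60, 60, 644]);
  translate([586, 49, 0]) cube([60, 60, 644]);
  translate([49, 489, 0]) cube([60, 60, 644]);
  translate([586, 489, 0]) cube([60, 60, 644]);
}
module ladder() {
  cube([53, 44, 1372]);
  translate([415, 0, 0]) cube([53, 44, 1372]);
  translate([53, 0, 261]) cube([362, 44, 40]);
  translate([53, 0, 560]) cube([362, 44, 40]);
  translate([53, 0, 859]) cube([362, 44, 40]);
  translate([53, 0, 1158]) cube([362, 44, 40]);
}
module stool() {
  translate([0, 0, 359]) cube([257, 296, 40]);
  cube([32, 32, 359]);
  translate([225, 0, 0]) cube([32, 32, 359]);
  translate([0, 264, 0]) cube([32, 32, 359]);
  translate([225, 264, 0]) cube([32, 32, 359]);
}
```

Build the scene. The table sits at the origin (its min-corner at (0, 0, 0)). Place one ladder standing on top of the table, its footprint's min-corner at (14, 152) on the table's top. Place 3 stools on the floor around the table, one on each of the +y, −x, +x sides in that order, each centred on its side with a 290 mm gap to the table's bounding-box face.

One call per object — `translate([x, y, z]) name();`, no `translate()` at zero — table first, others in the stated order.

table();
translate([14, 152, 692]) ladder();
translate([219, 888, 0]) stool();
translate([-547, 151, 0]) stool();
translate([985, 151, 0]) stool();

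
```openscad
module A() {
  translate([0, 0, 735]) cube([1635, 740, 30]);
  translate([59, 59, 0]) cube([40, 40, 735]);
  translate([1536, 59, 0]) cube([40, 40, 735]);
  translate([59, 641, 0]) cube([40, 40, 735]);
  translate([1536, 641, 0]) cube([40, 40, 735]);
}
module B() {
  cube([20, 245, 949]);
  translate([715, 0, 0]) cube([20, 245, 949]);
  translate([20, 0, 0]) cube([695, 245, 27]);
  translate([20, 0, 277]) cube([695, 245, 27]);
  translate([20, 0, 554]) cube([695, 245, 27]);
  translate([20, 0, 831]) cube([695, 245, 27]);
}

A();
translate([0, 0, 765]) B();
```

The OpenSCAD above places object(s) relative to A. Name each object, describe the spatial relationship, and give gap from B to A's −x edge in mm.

The bookshelf's min-x is at 0; the table's min-x is 0; gap = 0 mm.

A is a table. B is a bookshelf. The bookshelf is on top of the table. The gap from the bookshelf to the table's −x edge is 0 mm.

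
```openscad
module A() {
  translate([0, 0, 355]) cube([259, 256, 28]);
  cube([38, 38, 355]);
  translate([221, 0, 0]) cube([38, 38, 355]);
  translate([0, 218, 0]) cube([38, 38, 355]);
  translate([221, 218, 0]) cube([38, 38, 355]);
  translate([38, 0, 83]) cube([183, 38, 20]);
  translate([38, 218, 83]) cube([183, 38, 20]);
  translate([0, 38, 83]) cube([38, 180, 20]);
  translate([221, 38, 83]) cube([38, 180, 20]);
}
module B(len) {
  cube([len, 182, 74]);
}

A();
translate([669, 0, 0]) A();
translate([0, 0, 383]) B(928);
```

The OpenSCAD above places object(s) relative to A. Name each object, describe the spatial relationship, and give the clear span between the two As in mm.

A is a stool. B is a beam. A beam spans the tops of two stools. The clear span between the two stools is 410 mm.

Second stool starts at x = 669; first ends at x = 259; clear span = 669 − 259 = 410 mm.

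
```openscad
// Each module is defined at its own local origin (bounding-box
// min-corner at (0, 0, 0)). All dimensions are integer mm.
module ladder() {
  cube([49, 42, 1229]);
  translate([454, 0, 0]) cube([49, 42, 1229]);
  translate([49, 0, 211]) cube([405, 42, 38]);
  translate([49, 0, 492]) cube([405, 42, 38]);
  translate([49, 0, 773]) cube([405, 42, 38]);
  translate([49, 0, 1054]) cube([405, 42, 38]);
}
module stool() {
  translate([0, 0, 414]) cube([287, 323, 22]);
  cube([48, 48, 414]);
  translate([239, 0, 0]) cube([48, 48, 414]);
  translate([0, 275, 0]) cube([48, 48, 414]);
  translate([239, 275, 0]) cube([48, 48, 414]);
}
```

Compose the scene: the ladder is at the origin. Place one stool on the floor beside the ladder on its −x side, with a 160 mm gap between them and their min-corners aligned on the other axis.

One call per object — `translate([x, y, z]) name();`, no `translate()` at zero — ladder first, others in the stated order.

ladder();
translate([-447, 0, 0]) stool();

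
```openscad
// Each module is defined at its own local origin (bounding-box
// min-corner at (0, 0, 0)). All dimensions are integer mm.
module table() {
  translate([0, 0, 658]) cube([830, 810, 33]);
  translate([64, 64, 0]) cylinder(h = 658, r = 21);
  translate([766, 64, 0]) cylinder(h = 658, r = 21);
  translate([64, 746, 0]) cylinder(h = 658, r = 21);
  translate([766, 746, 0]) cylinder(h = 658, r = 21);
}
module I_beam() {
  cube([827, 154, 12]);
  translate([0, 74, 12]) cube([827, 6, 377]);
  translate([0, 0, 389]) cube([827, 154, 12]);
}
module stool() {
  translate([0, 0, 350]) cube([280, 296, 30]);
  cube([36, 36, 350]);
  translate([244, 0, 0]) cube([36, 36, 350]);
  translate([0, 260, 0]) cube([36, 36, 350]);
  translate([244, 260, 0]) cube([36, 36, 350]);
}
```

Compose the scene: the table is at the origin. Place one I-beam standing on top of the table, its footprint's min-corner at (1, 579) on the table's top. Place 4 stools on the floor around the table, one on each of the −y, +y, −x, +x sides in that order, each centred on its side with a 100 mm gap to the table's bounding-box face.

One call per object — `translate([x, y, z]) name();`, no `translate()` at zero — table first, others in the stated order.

table();
translate([1, 579, 691]) I_beam();
translate([275, -396, 0]) stool();
translate([275, 910, 0]) stool();
translate([-380, 257, 0]) stool();
translate([930, 257, 0]) stool();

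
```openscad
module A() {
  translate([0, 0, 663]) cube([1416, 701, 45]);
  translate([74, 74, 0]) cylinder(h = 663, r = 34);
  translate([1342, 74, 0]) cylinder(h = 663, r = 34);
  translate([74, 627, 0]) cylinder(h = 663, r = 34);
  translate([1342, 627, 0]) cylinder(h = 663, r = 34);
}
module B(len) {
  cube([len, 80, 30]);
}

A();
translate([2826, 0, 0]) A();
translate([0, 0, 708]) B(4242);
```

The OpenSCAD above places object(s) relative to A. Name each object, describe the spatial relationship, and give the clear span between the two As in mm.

Second table starts at x = 2826; first ends at x = 1416; clear span = 2826 − 1416 = 1410 mm.

A is a table. B is a beam. A beam spans the tops of two tables. The clear span between the two tables is 1410 mm.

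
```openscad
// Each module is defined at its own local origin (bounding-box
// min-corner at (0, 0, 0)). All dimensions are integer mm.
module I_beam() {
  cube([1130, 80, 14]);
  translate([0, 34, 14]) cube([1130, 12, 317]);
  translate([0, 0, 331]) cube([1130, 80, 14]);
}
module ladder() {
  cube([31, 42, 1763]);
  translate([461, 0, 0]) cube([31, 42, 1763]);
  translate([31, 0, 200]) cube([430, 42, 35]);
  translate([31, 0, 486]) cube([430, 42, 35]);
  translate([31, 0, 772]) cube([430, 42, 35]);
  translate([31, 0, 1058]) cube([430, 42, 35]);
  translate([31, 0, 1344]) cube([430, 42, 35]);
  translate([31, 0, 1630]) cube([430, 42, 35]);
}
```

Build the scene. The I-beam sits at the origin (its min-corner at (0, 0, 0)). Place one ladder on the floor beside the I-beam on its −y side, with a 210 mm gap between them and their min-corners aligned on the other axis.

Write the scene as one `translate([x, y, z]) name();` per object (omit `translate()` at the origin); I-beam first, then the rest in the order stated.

I_beam();
translate([0, -252, 0]) ladder();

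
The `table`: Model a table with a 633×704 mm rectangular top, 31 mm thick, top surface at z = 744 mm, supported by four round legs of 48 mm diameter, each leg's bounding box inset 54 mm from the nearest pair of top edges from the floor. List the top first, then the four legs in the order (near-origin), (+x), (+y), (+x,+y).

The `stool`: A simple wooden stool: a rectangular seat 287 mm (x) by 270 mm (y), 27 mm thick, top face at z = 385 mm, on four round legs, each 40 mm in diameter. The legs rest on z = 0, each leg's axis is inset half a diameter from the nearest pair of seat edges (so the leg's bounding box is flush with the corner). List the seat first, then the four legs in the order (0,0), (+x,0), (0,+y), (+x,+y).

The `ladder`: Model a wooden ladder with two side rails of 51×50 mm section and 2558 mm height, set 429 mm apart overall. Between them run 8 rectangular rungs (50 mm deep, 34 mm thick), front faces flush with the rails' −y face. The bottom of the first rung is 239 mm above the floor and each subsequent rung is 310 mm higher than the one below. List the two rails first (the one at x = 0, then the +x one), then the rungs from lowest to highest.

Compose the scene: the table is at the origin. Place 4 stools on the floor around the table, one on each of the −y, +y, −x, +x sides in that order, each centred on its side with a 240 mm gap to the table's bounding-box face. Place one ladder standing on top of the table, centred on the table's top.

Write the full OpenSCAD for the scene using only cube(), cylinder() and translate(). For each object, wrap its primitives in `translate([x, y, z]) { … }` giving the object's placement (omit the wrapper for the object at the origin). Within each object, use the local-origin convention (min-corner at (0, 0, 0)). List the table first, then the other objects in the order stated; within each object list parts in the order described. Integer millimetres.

translate([0, 0, 713]) cube([633, 704, 31]);
translate([78, 78, 0]) cylinder(h = 713, r = 24);
translate([555, 78, 0]) cylinder(h = 713, r = 24);
translate([78, 626, 0]) cylinder(h = 713, r = 24);
translate([555, 626, 0]) cylinder(h = 713, r = 24);
translate([173, -510, 0]) {
  translate([0, 0, 358]) cube([287, 270, 27]);
  translate([20, 20, 0]) cylinder(h = 358, r = 20);
  translate([267, 20, 0]) cylinder(h = 358, r = 20);
  translate([20, 250, 0]) cylinder(h = 358, r = 20);
  translate([267, 250, 0]) cylinder(h = 358, r = 20);
}
translate([173, 944, 0]) {
  translate([0, 0, 358]) cube([287, 270, 27]);
  translate([20, 20, 0]) cylinder(h = 358, r = 20);
  translate([267, 20, 0]) cylinder(h = 358, r = 20);
  translate([20, 250, 0]) cylinder(h = 358, r = 20);
  translate([267, 250, 0]) cylinder(h = 358, r = 20);
}
translate([-527, 217, 0]) {
  translate([0, 0, 358]) cube([287, 270, 27]);
  translate([20, 20, 0]) cylinder(h = 358, r = 20);
  translate([267, 20, 0]) cylinder(h = 358, r = 20);
  translate([20, 250, 0]) cylinder(h = 358, r = 20);
  translate([267, 250, 0]) cylinder(h = 358, r = 20);
}
translate([873, 217, 0]) {
  translate([0, 0, 358]) cube([287, 270, 27]);
  translate([20, 20, 0]) cylinder(h = 358, r = 20);
  translate([267, 20, 0]) cylinder(h = 358, r = 20);
  translate([20, 250, 0]) cylinder(h = 358, r = 20);
  translate([267, 250, 0]) cylinder(h = 358, r = 20);
}
translate([102, 327, 744]) {
  cube([51, 50, 2558]);
  translate([378, 0, 0]) cube([51, 50, 2558]);
  translate([51, 0, 239]) cube([327, 50, 34]);
  translate([51, 0, 549]) cube([327, 50, 34]);
  translate([51, 0, 859]) cube([327, 50, 34]);
  translate([51, 0, 1169]) cube([327, 50, 34]);
  translate([51, 0, 1479]) cube([327, 50, 34]);
  translate([51, 0, 1789]) cube([327, 50, 34]);
  translate([51, 0, 2099]) cube([327, 50, 34]);
  translate([51, 0, 2409]) cube([327, 50, 34]);
}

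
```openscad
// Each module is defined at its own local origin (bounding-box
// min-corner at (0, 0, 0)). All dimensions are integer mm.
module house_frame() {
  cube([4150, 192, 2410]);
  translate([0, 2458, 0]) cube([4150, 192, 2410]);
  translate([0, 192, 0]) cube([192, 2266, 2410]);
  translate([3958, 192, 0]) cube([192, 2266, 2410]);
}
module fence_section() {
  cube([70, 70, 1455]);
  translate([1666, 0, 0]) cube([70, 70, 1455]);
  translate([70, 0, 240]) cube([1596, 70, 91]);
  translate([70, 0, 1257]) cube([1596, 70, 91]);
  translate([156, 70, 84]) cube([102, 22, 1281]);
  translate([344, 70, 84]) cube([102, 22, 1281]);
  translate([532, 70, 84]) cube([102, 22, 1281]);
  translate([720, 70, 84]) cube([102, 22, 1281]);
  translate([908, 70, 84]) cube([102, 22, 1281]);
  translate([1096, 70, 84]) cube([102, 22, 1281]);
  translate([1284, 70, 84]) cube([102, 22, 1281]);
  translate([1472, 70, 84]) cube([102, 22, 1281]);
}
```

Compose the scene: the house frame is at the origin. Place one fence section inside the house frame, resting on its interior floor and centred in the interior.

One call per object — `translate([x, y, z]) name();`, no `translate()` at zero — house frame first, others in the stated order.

house_frame();
translate([1207, 1279, 0]) fence_section();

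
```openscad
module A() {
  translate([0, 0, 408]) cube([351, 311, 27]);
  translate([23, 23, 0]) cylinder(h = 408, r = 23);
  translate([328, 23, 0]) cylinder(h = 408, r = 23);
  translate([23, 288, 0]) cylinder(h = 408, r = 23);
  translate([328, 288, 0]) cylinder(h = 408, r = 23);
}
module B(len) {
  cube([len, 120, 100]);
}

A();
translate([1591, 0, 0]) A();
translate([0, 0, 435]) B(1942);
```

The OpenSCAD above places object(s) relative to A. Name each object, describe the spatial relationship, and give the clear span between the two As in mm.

Second stool starts at x = 1591; first ends at x = 351; clear span = 1591 − 351 = 1240 mm.

A is a stool. B is a beam. A beam spans the tops of two stools. The clear span between the two stools is 1240 mm.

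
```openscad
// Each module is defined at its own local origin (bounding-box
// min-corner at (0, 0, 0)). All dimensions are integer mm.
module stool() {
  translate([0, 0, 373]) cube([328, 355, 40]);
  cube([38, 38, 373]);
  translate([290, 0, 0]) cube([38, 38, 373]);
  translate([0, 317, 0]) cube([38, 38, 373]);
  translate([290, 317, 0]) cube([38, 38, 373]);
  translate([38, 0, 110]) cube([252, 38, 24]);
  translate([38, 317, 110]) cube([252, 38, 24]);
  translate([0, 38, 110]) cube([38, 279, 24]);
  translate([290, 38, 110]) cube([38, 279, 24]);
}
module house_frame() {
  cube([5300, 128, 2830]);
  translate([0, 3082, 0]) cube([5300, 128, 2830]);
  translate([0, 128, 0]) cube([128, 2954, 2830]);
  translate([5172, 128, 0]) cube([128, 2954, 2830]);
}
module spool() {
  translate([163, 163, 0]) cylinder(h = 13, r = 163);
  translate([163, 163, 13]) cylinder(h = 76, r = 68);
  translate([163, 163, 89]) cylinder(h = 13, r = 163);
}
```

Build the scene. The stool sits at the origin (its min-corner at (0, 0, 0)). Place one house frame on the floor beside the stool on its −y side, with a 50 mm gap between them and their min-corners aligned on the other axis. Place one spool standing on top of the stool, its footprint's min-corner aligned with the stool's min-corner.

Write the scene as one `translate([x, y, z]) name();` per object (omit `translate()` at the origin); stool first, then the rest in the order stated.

stool();
translate([0, -3260, 0]) house_frame();
translate([0, 0, 413]) spool();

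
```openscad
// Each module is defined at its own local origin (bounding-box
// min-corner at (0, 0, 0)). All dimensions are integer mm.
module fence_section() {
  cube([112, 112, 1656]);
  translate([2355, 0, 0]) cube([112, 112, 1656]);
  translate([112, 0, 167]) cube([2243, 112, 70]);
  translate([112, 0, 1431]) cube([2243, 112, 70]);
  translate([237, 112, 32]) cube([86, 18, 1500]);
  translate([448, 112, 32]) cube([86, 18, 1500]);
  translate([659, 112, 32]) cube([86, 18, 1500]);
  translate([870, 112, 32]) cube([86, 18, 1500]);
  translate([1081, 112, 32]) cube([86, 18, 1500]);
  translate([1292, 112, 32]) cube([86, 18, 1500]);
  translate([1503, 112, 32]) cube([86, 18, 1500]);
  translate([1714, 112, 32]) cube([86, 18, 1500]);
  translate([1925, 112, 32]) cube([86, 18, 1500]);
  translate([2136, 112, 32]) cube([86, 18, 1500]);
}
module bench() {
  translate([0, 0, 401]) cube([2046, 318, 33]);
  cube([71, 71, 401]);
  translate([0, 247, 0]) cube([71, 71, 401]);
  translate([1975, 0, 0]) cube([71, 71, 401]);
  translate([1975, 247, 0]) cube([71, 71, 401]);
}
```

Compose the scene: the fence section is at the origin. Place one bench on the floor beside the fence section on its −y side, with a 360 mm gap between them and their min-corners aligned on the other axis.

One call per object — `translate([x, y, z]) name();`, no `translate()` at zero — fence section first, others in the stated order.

fence_section();
translate([0, -678, 0]) bench();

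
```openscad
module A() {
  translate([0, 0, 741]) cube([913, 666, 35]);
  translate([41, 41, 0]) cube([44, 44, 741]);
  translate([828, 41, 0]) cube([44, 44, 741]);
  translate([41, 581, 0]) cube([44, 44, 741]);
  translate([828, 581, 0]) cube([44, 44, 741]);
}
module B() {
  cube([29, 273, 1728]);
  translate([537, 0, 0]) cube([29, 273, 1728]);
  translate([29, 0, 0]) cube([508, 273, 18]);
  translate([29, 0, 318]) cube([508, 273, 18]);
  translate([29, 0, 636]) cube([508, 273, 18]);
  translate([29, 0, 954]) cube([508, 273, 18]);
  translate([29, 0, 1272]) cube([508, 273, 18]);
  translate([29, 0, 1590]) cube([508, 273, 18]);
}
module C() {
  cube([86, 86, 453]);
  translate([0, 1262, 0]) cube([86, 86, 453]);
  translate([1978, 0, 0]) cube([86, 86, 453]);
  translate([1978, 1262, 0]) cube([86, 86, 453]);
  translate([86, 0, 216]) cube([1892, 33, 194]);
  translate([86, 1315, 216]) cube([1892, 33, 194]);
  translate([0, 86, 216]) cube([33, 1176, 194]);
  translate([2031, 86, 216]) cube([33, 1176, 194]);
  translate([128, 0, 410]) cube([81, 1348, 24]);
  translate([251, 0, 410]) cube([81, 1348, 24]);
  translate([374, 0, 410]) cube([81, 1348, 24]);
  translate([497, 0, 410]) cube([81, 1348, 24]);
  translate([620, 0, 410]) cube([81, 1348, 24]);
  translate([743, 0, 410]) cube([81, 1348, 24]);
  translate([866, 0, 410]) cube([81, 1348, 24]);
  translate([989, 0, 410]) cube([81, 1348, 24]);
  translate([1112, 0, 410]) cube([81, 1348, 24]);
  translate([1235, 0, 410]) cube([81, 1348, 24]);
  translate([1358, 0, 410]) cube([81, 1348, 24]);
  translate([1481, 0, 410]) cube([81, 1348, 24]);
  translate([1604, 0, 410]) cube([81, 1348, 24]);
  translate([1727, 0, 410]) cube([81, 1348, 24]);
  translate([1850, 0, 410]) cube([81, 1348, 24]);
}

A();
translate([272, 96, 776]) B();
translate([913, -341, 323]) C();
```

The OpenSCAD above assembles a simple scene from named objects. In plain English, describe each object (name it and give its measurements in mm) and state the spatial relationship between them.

A is a table: top 913 mm (x) × 666 mm (y), 35 mm thick, upper face at z = 776 mm, on four 44×44 mm square legs, each inset 41 mm from the nearest pair of top edges, running from z = 0 to the bottom of the top.

B is a bookshelf 566 mm wide overall, 273 mm deep and 1728 mm tall. The two sides are 29 mm thick vertical panels. 6 horizontal shelves of 18 mm thickness span between the inner faces of the sides; the lowest shelf sits on the floor and shelves are stacked with a clear vertical gap of 300 mm between each pair.

C is a bed frame 2064 mm long (x) by 1348 mm wide (y). Four 86×86 mm corner posts, 453 mm tall, at the corners of the footprint. Four rails of 33 mm thickness and 194 mm height run between adjacent posts with their undersides at z = 216 mm, their outer faces flush with the outside of the frame (the two x-running rails run between the posts' inner faces; the two y-running rails run between the posts' inner faces). 15 slats, each 81 mm wide (x) and 24 mm thick, lie across the top of the two x-running rails, running the full 1348 mm width of the frame in y; the slats are evenly spaced along x between the inner faces of the end posts with equal gaps (rounded down to the nearest mm) at the −x end and between each pair — any rounding remainder accumulates at the +x end.

The bookshelf is on top of the table. The bed frame is beside the table with their tops flush at z = 776.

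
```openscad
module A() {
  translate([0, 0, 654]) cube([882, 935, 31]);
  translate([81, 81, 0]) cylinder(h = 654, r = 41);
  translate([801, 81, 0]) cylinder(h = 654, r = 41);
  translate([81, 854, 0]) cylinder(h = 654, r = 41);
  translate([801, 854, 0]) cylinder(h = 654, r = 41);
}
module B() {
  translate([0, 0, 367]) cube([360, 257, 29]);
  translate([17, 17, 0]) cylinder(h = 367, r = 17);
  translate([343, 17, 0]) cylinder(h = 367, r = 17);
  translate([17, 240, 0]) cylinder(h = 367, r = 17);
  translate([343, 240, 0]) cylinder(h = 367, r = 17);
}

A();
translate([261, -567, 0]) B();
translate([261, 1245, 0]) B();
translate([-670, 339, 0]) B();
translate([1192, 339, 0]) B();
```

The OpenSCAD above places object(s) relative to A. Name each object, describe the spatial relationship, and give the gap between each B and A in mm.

A is a table. B is a stool. Four stools sit around the table at the −y, +y, −x, +x sides. The gap between each stool and the table is 310 mm.

Each stool's nearest face is 310 mm from the table's bounding box.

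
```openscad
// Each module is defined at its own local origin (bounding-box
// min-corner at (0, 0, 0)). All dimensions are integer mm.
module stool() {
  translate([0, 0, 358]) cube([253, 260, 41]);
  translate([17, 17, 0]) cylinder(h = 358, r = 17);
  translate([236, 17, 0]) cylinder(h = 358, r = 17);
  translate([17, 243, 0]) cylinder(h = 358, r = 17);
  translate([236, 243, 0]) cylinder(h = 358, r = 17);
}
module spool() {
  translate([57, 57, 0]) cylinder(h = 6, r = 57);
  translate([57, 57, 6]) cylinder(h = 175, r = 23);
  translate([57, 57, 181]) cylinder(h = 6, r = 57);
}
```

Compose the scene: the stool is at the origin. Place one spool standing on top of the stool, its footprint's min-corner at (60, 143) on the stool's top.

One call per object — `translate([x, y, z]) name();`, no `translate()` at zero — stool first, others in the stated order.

stool();
translate([60, 143, 399]) spool();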